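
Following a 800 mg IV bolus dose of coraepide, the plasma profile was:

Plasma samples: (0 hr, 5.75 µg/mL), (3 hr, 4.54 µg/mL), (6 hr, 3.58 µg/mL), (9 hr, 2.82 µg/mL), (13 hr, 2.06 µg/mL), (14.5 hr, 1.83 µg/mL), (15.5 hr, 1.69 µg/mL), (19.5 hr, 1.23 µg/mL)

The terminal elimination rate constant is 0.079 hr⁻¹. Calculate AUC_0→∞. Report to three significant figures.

AUC = 73.1 µg/mL·hr

Trapezoidal AUC_0→19.5:
  [0→3]: (5.75+4.54)/2 × 3 = 15.435
  [3→6]: (4.54+3.58)/2 × 3 = 12.18
  [6→9]: (3.58+2.82)/2 × 3 = 9.6
  [9→13]: (2.82+2.06)/2 × 4 = 9.76
  [13→14.5]: (2.06+1.83)/2 × 1.5 = 2.9175
  [14.5→15.5]: (1.83+1.69)/2 × 1 = 1.76
  [15.5→19.5]: (1.69+1.23)/2 × 4 = 5.84
  Sum = 57.4925 µg/mL·hr
Extrapolated tail: C_last / k_e = 1.23 / 0.079 = 15.570
AUC_0→∞ = 57.4925 + 15.570 = 73.0625 µg/mL·hr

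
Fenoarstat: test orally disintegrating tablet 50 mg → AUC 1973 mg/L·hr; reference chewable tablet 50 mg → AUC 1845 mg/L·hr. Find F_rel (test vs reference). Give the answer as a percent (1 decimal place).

F_rel = 106.9%

F_rel = (AUC_test/D_test) / (AUC_ref/D_ref)
      = (1973/50) / (1845/50)
      = 39.46 / 36.9 = 1.0694 = 106.94%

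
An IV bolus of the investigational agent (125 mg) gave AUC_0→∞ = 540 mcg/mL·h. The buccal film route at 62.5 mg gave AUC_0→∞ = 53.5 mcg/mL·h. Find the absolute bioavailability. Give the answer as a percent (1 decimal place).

F = 19.8%

F = (AUC_ev / D_ev) / (AUC_iv / D_iv)
  = (53.5/62.5) / (540/125)
  = 0.856 / 4.32 = 0.1981
  = 19.81%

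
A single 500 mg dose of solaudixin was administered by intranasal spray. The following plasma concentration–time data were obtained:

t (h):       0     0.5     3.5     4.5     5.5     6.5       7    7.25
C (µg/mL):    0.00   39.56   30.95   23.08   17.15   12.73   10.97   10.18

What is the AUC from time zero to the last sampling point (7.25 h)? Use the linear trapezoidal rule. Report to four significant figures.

AUC = 186.3 µg/mL·h

Trapezoidal AUC_0→7.25:
  [0→0.5]: (0.00+39.56)/2 × 0.5 = 9.89
  [0.5→3.5]: (39.56+30.95)/2 × 3 = 105.765
  [3.5→4.5]: (30.95+23.08)/2 × 1 = 27.015
  [4.5→5.5]: (23.08+17.15)/2 × 1 = 20.115
  [5.5→6.5]: (17.15+12.73)/2 × 1 = 14.94
  [6.5→7]: (12.73+10.97)/2 × 0.5 = 5.925
  [7→7.25]: (10.97+10.18)/2 × 0.25 = 2.64375
  Sum = 186.29375 µg/mL·h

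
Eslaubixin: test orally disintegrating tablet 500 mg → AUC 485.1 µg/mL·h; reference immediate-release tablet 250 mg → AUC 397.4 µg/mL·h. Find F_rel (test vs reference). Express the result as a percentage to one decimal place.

F_rel = (AUC_test/D_test) / (AUC_ref/D_ref)
      = (485.1/500) / (397.4/250)
      = 0.9702 / 1.5896 = 0.6103 = 61.03%

F_rel = 61.0%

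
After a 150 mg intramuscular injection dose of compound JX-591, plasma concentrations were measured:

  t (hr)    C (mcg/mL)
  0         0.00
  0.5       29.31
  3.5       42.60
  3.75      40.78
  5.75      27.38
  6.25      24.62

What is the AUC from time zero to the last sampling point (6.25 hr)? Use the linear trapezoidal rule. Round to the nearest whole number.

AUC = 207 mcg/mL·hr

Trapezoidal AUC_0→6.25:
  [0→0.5]: (0.00+29.31)/2 × 0.5 = 7.3275
  [0.5→3.5]: (29.31+42.60)/2 × 3 = 107.865
  [3.5→3.75]: (42.60+40.78)/2 × 0.25 = 10.4225
  [3.75→5.75]: (40.78+27.38)/2 × 2 = 68.16
  [5.75→6.25]: (27.38+24.62)/2 × 0.5 = 13.0
  Sum = 206.775 mcg/mL·hr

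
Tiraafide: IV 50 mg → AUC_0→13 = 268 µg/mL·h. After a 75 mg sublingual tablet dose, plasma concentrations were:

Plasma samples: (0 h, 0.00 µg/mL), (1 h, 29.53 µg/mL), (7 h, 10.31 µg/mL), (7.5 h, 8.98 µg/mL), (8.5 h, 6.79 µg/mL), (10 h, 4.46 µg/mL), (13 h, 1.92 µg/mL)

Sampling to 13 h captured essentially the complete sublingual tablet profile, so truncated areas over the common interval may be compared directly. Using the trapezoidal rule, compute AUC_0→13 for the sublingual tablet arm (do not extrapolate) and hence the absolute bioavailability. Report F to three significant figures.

F = 0.410

Trapezoidal AUC_0→13 (sublingual tablet):
  [0→1]: (0.00+29.53)/2 × 1 = 14.765
  [1→7]: (29.53+10.31)/2 × 6 = 119.52
  [7→7.5]: (10.31+8.98)/2 × 0.5 = 4.8225
  [7.5→8.5]: (8.98+6.79)/2 × 1 = 7.885
  [8.5→10]: (6.79+4.46)/2 × 1.5 = 8.4375
  [10→13]: (4.46+1.92)/2 × 3 = 9.57
  Sum = 165.0 µg/mL·h
F = (AUC_ev/D_ev)/(AUC_iv/D_iv) = (165.0/75)/(268/50) = 2.2/5.36 = 0.4104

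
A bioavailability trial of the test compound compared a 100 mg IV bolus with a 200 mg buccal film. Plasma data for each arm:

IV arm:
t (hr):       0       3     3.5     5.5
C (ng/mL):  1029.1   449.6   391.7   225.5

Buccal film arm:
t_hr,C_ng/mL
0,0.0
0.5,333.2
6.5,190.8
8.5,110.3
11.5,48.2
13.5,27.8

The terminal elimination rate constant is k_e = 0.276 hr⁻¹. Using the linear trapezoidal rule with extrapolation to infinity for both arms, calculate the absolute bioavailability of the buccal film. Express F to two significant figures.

Trapezoidal AUC_0→5.5 (IV):
  [0→3]: (1029.1+449.6)/2 × 3 = 2218.05
  [3→3.5]: (449.6+391.7)/2 × 0.5 = 210.325
  [3.5→5.5]: (391.7+225.5)/2 × 2 = 617.2
  Sum = 3045.575 ng/mL·hr
IV tail: 225.5/0.276 = 817.029; AUC_iv,0→∞ = 3045.575 + 817.029 = 3862.604 ng/mL·hr
Trapezoidal AUC_0→13.5 (buccal film):
  [0→0.5]: (0.0+333.2)/2 × 0.5 = 83.3
  [0.5→6.5]: (333.2+190.8)/2 × 6 = 1572.0
  [6.5→8.5]: (190.8+110.3)/2 × 2 = 301.1
  [8.5→11.5]: (110.3+48.2)/2 × 3 = 237.75
  [11.5→13.5]: (48.2+27.8)/2 × 2 = 76.0
  Sum = 2270.15 ng/mL·hr
buccal film tail: 27.8/0.276 = 100.725; AUC_ev,0→∞ = 2270.15 + 100.725 = 2370.875 ng/mL·hr
F = (AUC_ev/D_ev)/(AUC_iv/D_iv) = (2370.875/200)/(3862.604/100) = 11.854375/38.62604 = 0.3069

F = 0.31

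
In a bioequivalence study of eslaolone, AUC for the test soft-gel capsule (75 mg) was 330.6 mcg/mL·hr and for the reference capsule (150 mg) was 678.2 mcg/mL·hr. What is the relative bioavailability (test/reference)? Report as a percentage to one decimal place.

F_rel = (AUC_test/D_test) / (AUC_ref/D_ref)
      = (330.6/75) / (678.2/150)
      = 4.408 / 4.52133 = 0.9749 = 97.49%

F_rel = 97.5%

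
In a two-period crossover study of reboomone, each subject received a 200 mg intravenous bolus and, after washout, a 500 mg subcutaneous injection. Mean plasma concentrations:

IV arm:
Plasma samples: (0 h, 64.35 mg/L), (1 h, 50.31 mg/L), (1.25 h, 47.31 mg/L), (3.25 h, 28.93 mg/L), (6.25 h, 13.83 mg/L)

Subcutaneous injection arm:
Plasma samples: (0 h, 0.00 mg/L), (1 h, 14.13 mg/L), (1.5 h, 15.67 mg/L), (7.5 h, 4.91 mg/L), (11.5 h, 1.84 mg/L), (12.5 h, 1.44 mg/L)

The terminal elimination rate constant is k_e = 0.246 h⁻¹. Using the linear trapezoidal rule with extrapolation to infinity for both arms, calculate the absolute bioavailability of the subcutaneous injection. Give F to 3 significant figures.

F = 0.146

Trapezoidal AUC_0→6.25 (IV):
  [0→1]: (64.35+50.31)/2 × 1 = 57.33
  [1→1.25]: (50.31+47.31)/2 × 0.25 = 12.2025
  [1.25→3.25]: (47.31+28.93)/2 × 2 = 76.24
  [3.25→6.25]: (28.93+13.83)/2 × 3 = 64.14
  Sum = 209.9125 mg/L·h
IV tail: 13.83/0.246 = 56.220; AUC_iv,0→∞ = 209.9125 + 56.220 = 266.1325 mg/L·h
Trapezoidal AUC_0→12.5 (subcutaneous injection):
  [0→1]: (0.00+14.13)/2 × 1 = 7.065
  [1→1.5]: (14.13+15.67)/2 × 0.5 = 7.45
  [1.5→7.5]: (15.67+4.91)/2 × 6 = 61.74
  [7.5→11.5]: (4.91+1.84)/2 × 4 = 13.5
  [11.5→12.5]: (1.84+1.44)/2 × 1 = 1.64
  Sum = 91.395 mg/L·h
subcutaneous injection tail: 1.44/0.246 = 5.854; AUC_ev,0→∞ = 91.395 + 5.854 = 97.249 mg/L·h
F = (AUC_ev/D_ev)/(AUC_iv/D_iv) = (97.249/500)/(266.1325/200) = 0.194498/1.3306625 = 0.1462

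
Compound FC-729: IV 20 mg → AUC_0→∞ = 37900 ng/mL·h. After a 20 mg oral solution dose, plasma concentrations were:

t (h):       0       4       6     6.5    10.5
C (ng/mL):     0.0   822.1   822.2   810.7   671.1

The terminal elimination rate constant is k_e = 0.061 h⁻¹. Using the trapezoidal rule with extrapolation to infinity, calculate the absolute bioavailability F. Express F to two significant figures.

F = 0.47

Trapezoidal AUC_0→10.5 (oral solution):
  [0→4]: (0.0+822.1)/2 × 4 = 1644.2
  [4→6]: (822.1+822.2)/2 × 2 = 1644.3
  [6→6.5]: (822.2+810.7)/2 × 0.5 = 408.225
  [6.5→10.5]: (810.7+671.1)/2 × 4 = 2963.6
  Sum = 6660.325 ng/mL·h
Tail: C_last/k_e = 671.1/0.061 = 11001.639
AUC_0→∞ (oral solution) = 6660.325 + 11001.639 = 17661.964 ng/mL·h
F = (AUC_ev/D_ev)/(AUC_iv/D_iv) = (17661.964/20)/(37900/20) = 883.0982/1895 = 0.4660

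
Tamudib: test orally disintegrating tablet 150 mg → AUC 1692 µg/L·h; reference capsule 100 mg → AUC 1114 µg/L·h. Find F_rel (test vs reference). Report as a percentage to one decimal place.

F_rel = (AUC_test/D_test) / (AUC_ref/D_ref)
      = (1692/150) / (1114/100)
      = 11.28 / 11.14 = 1.0126 = 101.26%

F_rel = 101.3%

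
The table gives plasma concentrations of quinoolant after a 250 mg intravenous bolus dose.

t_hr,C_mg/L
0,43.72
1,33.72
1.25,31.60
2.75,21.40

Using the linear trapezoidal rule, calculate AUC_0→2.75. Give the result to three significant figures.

AUC = 86.6 mg/L·hr

Trapezoidal AUC_0→2.75:
  [0→1]: (43.72+33.72)/2 × 1 = 38.72
  [1→1.25]: (33.72+31.60)/2 × 0.25 = 8.165
  [1.25→2.75]: (31.60+21.40)/2 × 1.5 = 39.75
  Sum = 86.635 mg/L·hr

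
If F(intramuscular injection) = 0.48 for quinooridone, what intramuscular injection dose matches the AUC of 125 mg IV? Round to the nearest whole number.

D_intramuscular = 260 mg

For equal systemic exposure: F × D_ev = D_iv
D_ev = D_iv / F = 125 / 0.48 = 260.417 mg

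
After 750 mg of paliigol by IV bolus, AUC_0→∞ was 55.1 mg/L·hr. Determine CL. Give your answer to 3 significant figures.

CL = Dose_iv / AUC_0→∞
   = 750 / 55.1 = 13.6116 L/hr

CL = 13.6 L/hr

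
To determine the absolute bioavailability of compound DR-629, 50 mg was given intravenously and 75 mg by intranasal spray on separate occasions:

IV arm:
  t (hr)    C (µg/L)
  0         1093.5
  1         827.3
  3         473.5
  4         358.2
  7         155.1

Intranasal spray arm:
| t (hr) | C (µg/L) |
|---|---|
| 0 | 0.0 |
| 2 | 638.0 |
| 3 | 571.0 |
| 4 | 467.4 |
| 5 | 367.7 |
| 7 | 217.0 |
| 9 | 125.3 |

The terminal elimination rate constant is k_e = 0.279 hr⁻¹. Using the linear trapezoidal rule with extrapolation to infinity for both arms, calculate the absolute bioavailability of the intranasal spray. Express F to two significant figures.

F = 0.59

Trapezoidal AUC_0→7 (IV):
  [0→1]: (1093.5+827.3)/2 × 1 = 960.4
  [1→3]: (827.3+473.5)/2 × 2 = 1300.8
  [3→4]: (473.5+358.2)/2 × 1 = 415.85
  [4→7]: (358.2+155.1)/2 × 3 = 769.95
  Sum = 3447.0 µg/L·hr
IV tail: 155.1/0.279 = 555.914; AUC_iv,0→∞ = 3447.0 + 555.914 = 4002.914 µg/L·hr
Trapezoidal AUC_0→9 (intranasal spray):
  [0→2]: (0.0+638.0)/2 × 2 = 638.0
  [2→3]: (638.0+571.0)/2 × 1 = 604.5
  [3→4]: (571.0+467.4)/2 × 1 = 519.2
  [4→5]: (467.4+367.7)/2 × 1 = 417.55
  [5→7]: (367.7+217.0)/2 × 2 = 584.7
  [7→9]: (217.0+125.3)/2 × 2 = 342.3
  Sum = 3106.25 µg/L·hr
intranasal spray tail: 125.3/0.279 = 449.104; AUC_ev,0→∞ = 3106.25 + 449.104 = 3555.354 µg/L·hr
F = (AUC_ev/D_ev)/(AUC_iv/D_iv) = (3555.354/75)/(4002.914/50) = 47.40472/80.05828 = 0.5921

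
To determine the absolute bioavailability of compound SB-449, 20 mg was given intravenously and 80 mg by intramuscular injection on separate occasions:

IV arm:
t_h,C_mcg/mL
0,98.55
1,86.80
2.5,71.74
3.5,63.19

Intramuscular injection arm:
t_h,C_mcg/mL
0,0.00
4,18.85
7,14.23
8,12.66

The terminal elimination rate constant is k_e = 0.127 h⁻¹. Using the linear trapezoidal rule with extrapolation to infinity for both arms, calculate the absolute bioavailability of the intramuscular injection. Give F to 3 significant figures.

Trapezoidal AUC_0→3.5 (IV):
  [0→1]: (98.55+86.80)/2 × 1 = 92.675
  [1→2.5]: (86.80+71.74)/2 × 1.5 = 118.905
  [2.5→3.5]: (71.74+63.19)/2 × 1 = 67.465
  Sum = 279.045 mcg/mL·h
IV tail: 63.19/0.127 = 497.559; AUC_iv,0→∞ = 279.045 + 497.559 = 776.604 mcg/mL·h
Trapezoidal AUC_0→8 (intramuscular injection):
  [0→4]: (0.00+18.85)/2 × 4 = 37.7
  [4→7]: (18.85+14.23)/2 × 3 = 49.62
  [7→8]: (14.23+12.66)/2 × 1 = 13.445
  Sum = 100.765 mcg/mL·h
intramuscular injection tail: 12.66/0.127 = 99.685; AUC_ev,0→∞ = 100.765 + 99.685 = 200.45 mcg/mL·h
F = (AUC_ev/D_ev)/(AUC_iv/D_iv) = (200.45/80)/(776.604/20) = 2.505625/38.8302 = 0.0645

F = 0.0645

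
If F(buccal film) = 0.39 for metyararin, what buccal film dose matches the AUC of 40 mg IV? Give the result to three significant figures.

D_buccal = 103 mg

For equal systemic exposure: F × D_ev = D_iv
D_ev = D_iv / F = 40 / 0.39 = 102.564 mg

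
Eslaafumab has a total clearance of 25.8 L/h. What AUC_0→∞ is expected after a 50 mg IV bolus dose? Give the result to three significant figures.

AUC = 1.94 mg/L·h

AUC_0→∞ = Dose_iv / CL
        = 50 / 25.8 = 1.93798 mg/L·h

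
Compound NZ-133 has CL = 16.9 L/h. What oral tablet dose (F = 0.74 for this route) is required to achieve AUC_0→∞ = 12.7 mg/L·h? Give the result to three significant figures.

Dose = CL × AUC_0→∞ / F
     = 16.9 × 12.7 / 0.74 = 290.041 mg

Dose = 290 mg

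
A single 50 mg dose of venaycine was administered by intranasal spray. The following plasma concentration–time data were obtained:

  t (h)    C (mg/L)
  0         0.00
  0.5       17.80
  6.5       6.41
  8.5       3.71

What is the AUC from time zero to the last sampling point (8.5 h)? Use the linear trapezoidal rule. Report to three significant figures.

Trapezoidal AUC_0→8.5:
  [0→0.5]: (0.00+17.80)/2 × 0.5 = 4.45
  [0.5→6.5]: (17.80+6.41)/2 × 6 = 72.63
  [6.5→8.5]: (6.41+3.71)/2 × 2 = 10.12
  Sum = 87.2 mg/L·h

AUC = 87.2 mg/L·h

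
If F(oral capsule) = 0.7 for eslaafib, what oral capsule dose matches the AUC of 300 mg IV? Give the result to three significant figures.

D_oral = 429 mg

For equal systemic exposure: F × D_ev = D_iv
D_ev = D_iv / F = 300 / 0.7 = 428.571 mg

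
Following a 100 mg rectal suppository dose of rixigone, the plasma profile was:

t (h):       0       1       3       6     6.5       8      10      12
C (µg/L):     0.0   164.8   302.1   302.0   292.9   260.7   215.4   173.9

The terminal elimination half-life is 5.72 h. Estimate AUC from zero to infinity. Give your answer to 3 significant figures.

AUC = 4320 µg/L·h

Trapezoidal AUC_0→12:
  [0→1]: (0.0+164.8)/2 × 1 = 82.4
  [1→3]: (164.8+302.1)/2 × 2 = 466.9
  [3→6]: (302.1+302.0)/2 × 3 = 906.15
  [6→6.5]: (302.0+292.9)/2 × 0.5 = 148.725
  [6.5→8]: (292.9+260.7)/2 × 1.5 = 415.2
  [8→10]: (260.7+215.4)/2 × 2 = 476.1
  [10→12]: (215.4+173.9)/2 × 2 = 389.3
  Sum = 2884.775 µg/L·h
k_e = ln2 / t½ = 0.693147 / 5.72 = 0.1212 h^-1
Extrapolated tail: C_last / k_e = 173.9 / 0.1212 = 1434.818
AUC_0→∞ = 2884.775 + 1434.818 = 4319.593 µg/L·h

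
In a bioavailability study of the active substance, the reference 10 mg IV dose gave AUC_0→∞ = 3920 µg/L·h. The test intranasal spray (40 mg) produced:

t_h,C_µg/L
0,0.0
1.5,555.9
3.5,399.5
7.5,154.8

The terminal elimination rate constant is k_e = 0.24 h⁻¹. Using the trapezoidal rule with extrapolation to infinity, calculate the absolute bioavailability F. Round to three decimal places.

Trapezoidal AUC_0→7.5 (intranasal spray):
  [0→1.5]: (0.0+555.9)/2 × 1.5 = 416.925
  [1.5→3.5]: (555.9+399.5)/2 × 2 = 955.4
  [3.5→7.5]: (399.5+154.8)/2 × 4 = 1108.6
  Sum = 2480.925 µg/L·h
Tail: C_last/k_e = 154.8/0.24 = 645.000
AUC_0→∞ (intranasal spray) = 2480.925 + 645.000 = 3125.925 µg/L·h
F = (AUC_ev/D_ev)/(AUC_iv/D_iv) = (3125.925/40)/(3920/10) = 78.148125/392 = 0.1994

F = 0.199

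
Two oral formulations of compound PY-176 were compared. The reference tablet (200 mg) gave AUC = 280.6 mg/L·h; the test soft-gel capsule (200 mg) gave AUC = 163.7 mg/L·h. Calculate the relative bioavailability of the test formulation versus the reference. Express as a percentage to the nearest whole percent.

F_rel = (AUC_test/D_test) / (AUC_ref/D_ref)
      = (163.7/200) / (280.6/200)
      = 0.8185 / 1.403 = 0.5834 = 58.34%

F_rel = 58%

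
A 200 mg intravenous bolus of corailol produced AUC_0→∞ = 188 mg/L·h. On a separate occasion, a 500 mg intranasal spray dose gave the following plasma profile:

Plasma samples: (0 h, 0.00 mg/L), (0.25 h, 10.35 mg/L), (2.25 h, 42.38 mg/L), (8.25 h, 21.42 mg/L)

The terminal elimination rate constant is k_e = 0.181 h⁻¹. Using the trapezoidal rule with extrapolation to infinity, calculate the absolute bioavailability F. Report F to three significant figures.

F = 0.774

Trapezoidal AUC_0→8.25 (intranasal spray):
  [0→0.25]: (0.00+10.35)/2 × 0.25 = 1.29375
  [0.25→2.25]: (10.35+42.38)/2 × 2 = 52.73
  [2.25→8.25]: (42.38+21.42)/2 × 6 = 191.4
  Sum = 245.42375 mg/L·h
Tail: C_last/k_e = 21.42/0.181 = 118.343
AUC_0→∞ (intranasal spray) = 245.42375 + 118.343 = 363.76675 mg/L·h
F = (AUC_ev/D_ev)/(AUC_iv/D_iv) = (363.76675/500)/(188/200) = 0.7275335/0.94 = 0.7740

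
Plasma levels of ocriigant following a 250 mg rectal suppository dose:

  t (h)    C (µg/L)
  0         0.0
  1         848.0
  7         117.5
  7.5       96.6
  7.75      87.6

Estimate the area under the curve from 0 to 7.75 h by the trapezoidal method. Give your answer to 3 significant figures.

Trapezoidal AUC_0→7.75:
  [0→1]: (0.0+848.0)/2 × 1 = 424.0
  [1→7]: (848.0+117.5)/2 × 6 = 2896.5
  [7→7.5]: (117.5+96.6)/2 × 0.5 = 53.525
  [7.5→7.75]: (96.6+87.6)/2 × 0.25 = 23.025
  Sum = 3397.05 µg/L·h

AUC = 3400 µg/L·h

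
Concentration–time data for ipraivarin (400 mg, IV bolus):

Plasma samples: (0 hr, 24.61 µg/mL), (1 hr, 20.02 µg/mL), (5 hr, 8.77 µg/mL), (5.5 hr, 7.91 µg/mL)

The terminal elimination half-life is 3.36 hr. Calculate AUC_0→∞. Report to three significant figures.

AUC = 122 µg/mL·hr

Trapezoidal AUC_0→5.5:
  [0→1]: (24.61+20.02)/2 × 1 = 22.315
  [1→5]: (20.02+8.77)/2 × 4 = 57.58
  [5→5.5]: (8.77+7.91)/2 × 0.5 = 4.17
  Sum = 84.065 µg/mL·hr
k_e = ln2 / t½ = 0.693147 / 3.36 = 0.2063 hr^-1
Extrapolated tail: C_last / k_e = 7.91 / 0.2063 = 38.342
AUC_0→∞ = 84.065 + 38.342 = 122.407 µg/mL·hr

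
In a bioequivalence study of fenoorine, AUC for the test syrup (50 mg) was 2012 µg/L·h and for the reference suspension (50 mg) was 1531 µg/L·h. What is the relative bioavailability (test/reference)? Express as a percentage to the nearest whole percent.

F_rel = 131%

F_rel = (AUC_test/D_test) / (AUC_ref/D_ref)
      = (2012/50) / (1531/50)
      = 40.24 / 30.62 = 1.3142 = 131.42%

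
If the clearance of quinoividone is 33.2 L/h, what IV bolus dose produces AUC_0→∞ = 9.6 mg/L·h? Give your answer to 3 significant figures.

Dose_iv = CL × AUC_0→∞
     = 33.2 × 9.6 = 318.72 mg

Dose = 319 mg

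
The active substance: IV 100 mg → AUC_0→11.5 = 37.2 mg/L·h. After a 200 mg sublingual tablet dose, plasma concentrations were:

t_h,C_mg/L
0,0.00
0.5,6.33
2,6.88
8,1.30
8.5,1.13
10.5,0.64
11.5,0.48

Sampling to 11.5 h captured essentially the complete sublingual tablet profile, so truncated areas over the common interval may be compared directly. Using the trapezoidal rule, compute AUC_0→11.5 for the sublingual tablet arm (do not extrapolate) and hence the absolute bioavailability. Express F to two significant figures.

Trapezoidal AUC_0→11.5 (sublingual tablet):
  [0→0.5]: (0.00+6.33)/2 × 0.5 = 1.5825
  [0.5→2]: (6.33+6.88)/2 × 1.5 = 9.9075
  [2→8]: (6.88+1.30)/2 × 6 = 24.54
  [8→8.5]: (1.30+1.13)/2 × 0.5 = 0.6075
  [8.5→10.5]: (1.13+0.64)/2 × 2 = 1.77
  [10.5→11.5]: (0.64+0.48)/2 × 1 = 0.56
  Sum = 38.9675 mg/L·h
F = (AUC_ev/D_ev)/(AUC_iv/D_iv) = (38.9675/200)/(37.2/100) = 0.1948375/0.372 = 0.5238

F = 0.52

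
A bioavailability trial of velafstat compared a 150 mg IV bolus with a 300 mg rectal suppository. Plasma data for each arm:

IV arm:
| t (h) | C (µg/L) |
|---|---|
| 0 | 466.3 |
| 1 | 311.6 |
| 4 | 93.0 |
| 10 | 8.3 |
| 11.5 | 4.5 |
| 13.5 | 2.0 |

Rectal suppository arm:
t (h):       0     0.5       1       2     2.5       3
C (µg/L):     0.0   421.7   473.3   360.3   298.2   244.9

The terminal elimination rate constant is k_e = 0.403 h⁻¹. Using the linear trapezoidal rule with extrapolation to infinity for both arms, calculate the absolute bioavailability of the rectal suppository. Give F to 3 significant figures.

F = 0.626

Trapezoidal AUC_0→13.5 (IV):
  [0→1]: (466.3+311.6)/2 × 1 = 388.95
  [1→4]: (311.6+93.0)/2 × 3 = 606.9
  [4→10]: (93.0+8.3)/2 × 6 = 303.9
  [10→11.5]: (8.3+4.5)/2 × 1.5 = 9.6
  [11.5→13.5]: (4.5+2.0)/2 × 2 = 6.5
  Sum = 1315.85 µg/L·h
IV tail: 2.0/0.403 = 4.963; AUC_iv,0→∞ = 1315.85 + 4.963 = 1320.813 µg/L·h
Trapezoidal AUC_0→3 (rectal suppository):
  [0→0.5]: (0.0+421.7)/2 × 0.5 = 105.425
  [0.5→1]: (421.7+473.3)/2 × 0.5 = 223.75
  [1→2]: (473.3+360.3)/2 × 1 = 416.8
  [2→2.5]: (360.3+298.2)/2 × 0.5 = 164.625
  [2.5→3]: (298.2+244.9)/2 × 0.5 = 135.775
  Sum = 1046.375 µg/L·h
rectal suppository tail: 244.9/0.403 = 607.692; AUC_ev,0→∞ = 1046.375 + 607.692 = 1654.067 µg/L·h
F = (AUC_ev/D_ev)/(AUC_iv/D_iv) = (1654.067/300)/(1320.813/150) = 5.51356/8.80542 = 0.6262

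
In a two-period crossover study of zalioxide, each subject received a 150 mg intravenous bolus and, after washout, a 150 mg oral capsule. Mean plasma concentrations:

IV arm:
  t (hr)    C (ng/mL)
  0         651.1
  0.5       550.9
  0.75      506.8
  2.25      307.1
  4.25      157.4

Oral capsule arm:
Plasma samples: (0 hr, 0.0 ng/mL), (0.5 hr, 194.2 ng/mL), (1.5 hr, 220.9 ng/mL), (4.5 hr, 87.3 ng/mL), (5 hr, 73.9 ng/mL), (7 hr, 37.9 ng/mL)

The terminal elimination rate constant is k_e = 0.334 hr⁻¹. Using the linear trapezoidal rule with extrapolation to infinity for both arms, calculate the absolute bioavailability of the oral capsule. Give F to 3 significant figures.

Trapezoidal AUC_0→4.25 (IV):
  [0→0.5]: (651.1+550.9)/2 × 0.5 = 300.5
  [0.5→0.75]: (550.9+506.8)/2 × 0.25 = 132.2125
  [0.75→2.25]: (506.8+307.1)/2 × 1.5 = 610.425
  [2.25→4.25]: (307.1+157.4)/2 × 2 = 464.5
  Sum = 1507.6375 ng/mL·hr
IV tail: 157.4/0.334 = 471.257; AUC_iv,0→∞ = 1507.6375 + 471.257 = 1978.8945 ng/mL·hr
Trapezoidal AUC_0→7 (oral capsule):
  [0→0.5]: (0.0+194.2)/2 × 0.5 = 48.55
  [0.5→1.5]: (194.2+220.9)/2 × 1 = 207.55
  [1.5→4.5]: (220.9+87.3)/2 × 3 = 462.3
  [4.5→5]: (87.3+73.9)/2 × 0.5 = 40.3
  [5→7]: (73.9+37.9)/2 × 2 = 111.8
  Sum = 870.5 ng/mL·hr
oral capsule tail: 37.9/0.334 = 113.473; AUC_ev,0→∞ = 870.5 + 113.473 = 983.973 ng/mL·hr
F = (AUC_ev/D_ev)/(AUC_iv/D_iv) = (983.973/150)/(1978.8945/150) = 6.55982/13.19263 = 0.4972

F = 0.497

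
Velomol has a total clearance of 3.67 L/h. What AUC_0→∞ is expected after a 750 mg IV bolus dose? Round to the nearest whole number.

AUC = 204 mg/L·h

AUC_0→∞ = Dose_iv / CL
        = 750 / 3.67 = 204.36 mg/L·h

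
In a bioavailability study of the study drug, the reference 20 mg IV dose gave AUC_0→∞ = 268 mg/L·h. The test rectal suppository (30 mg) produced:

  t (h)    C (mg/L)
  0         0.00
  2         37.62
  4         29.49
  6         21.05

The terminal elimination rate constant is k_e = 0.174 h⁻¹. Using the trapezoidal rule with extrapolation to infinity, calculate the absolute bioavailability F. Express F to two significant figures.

F = 0.69

Trapezoidal AUC_0→6 (rectal suppository):
  [0→2]: (0.00+37.62)/2 × 2 = 37.62
  [2→4]: (37.62+29.49)/2 × 2 = 67.11
  [4→6]: (29.49+21.05)/2 × 2 = 50.54
  Sum = 155.27 mg/L·h
Tail: C_last/k_e = 21.05/0.174 = 120.977
AUC_0→∞ (rectal suppository) = 155.27 + 120.977 = 276.247 mg/L·h
F = (AUC_ev/D_ev)/(AUC_iv/D_iv) = (276.247/30)/(268/20) = 9.20823/13.4 = 0.6872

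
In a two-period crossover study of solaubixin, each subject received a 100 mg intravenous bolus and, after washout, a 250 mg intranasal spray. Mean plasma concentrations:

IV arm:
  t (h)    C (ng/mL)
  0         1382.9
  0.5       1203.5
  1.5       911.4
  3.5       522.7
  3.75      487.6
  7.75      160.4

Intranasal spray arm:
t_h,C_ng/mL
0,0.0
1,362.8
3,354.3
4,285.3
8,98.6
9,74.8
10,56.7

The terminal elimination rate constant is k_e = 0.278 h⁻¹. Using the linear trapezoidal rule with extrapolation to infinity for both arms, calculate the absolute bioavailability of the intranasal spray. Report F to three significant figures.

Trapezoidal AUC_0→7.75 (IV):
  [0→0.5]: (1382.9+1203.5)/2 × 0.5 = 646.6
  [0.5→1.5]: (1203.5+911.4)/2 × 1 = 1057.45
  [1.5→3.5]: (911.4+522.7)/2 × 2 = 1434.1
  [3.5→3.75]: (522.7+487.6)/2 × 0.25 = 126.2875
  [3.75→7.75]: (487.6+160.4)/2 × 4 = 1296.0
  Sum = 4560.4375 ng/mL·h
IV tail: 160.4/0.278 = 576.978; AUC_iv,0→∞ = 4560.4375 + 576.978 = 5137.4155 ng/mL·h
Trapezoidal AUC_0→10 (intranasal spray):
  [0→1]: (0.0+362.8)/2 × 1 = 181.4
  [1→3]: (362.8+354.3)/2 × 2 = 717.1
  [3→4]: (354.3+285.3)/2 × 1 = 319.8
  [4→8]: (285.3+98.6)/2 × 4 = 767.8
  [8→9]: (98.6+74.8)/2 × 1 = 86.7
  [9→10]: (74.8+56.7)/2 × 1 = 65.75
  Sum = 2138.55 ng/mL·h
intranasal spray tail: 56.7/0.278 = 203.957; AUC_ev,0→∞ = 2138.55 + 203.957 = 2342.507 ng/mL·h
F = (AUC_ev/D_ev)/(AUC_iv/D_iv) = (2342.507/250)/(5137.4155/100) = 9.370028/51.374155 = 0.1824

F = 0.182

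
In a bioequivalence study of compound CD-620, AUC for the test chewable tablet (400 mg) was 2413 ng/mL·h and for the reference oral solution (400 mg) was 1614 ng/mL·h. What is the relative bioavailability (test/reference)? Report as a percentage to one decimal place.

F_rel = (AUC_test/D_test) / (AUC_ref/D_ref)
      = (2413/400) / (1614/400)
      = 6.0325 / 4.035 = 1.4950 = 149.50%

F_rel = 149.5%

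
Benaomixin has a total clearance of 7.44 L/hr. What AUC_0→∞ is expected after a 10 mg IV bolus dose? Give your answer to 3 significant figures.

AUC_0→∞ = Dose_iv / CL
        = 10 / 7.44 = 1.34409 mg/L·hr

AUC = 1.34 mg/L·hr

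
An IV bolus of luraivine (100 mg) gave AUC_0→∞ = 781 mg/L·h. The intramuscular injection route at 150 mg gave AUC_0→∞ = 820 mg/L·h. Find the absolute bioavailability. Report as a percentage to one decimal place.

F = 70.0%

F = (AUC_ev / D_ev) / (AUC_iv / D_iv)
  = (820/150) / (781/100)
  = 5.46667 / 7.81 = 0.7000
  = 70.00%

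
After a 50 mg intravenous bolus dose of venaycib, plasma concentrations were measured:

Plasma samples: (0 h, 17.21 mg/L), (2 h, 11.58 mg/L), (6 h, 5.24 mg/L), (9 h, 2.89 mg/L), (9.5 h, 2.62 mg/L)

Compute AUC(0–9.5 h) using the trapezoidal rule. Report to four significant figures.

AUC = 76.00 mg/L·h

Trapezoidal AUC_0→9.5:
  [0→2]: (17.21+11.58)/2 × 2 = 28.79
  [2→6]: (11.58+5.24)/2 × 4 = 33.64
  [6→9]: (5.24+2.89)/2 × 3 = 12.195
  [9→9.5]: (2.89+2.62)/2 × 0.5 = 1.3775
  Sum = 76.0025 mg/L·h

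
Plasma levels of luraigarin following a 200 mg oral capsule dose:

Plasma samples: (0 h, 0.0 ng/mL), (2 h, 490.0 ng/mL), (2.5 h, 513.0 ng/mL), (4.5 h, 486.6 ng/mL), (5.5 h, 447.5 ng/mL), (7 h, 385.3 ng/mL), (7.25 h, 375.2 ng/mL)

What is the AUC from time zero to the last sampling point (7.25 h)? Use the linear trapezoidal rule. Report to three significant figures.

Trapezoidal AUC_0→7.25:
  [0→2]: (0.0+490.0)/2 × 2 = 490.0
  [2→2.5]: (490.0+513.0)/2 × 0.5 = 250.75
  [2.5→4.5]: (513.0+486.6)/2 × 2 = 999.6
  [4.5→5.5]: (486.6+447.5)/2 × 1 = 467.05
  [5.5→7]: (447.5+385.3)/2 × 1.5 = 624.6
  [7→7.25]: (385.3+375.2)/2 × 0.25 = 95.0625
  Sum = 2927.0625 ng/mL·h

AUC = 2930 ng/mL·h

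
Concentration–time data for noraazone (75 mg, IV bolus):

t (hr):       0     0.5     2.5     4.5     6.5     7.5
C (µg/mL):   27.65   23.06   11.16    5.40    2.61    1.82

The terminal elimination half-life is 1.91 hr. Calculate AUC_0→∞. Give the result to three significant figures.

Trapezoidal AUC_0→7.5:
  [0→0.5]: (27.65+23.06)/2 × 0.5 = 12.6775
  [0.5→2.5]: (23.06+11.16)/2 × 2 = 34.22
  [2.5→4.5]: (11.16+5.40)/2 × 2 = 16.56
  [4.5→6.5]: (5.40+2.61)/2 × 2 = 8.01
  [6.5→7.5]: (2.61+1.82)/2 × 1 = 2.215
  Sum = 73.6825 µg/mL·hr
k_e = ln2 / t½ = 0.693147 / 1.91 = 0.3629 hr^-1
Extrapolated tail: C_last / k_e = 1.82 / 0.3629 = 5.015
AUC_0→∞ = 73.6825 + 5.015 = 78.6975 µg/mL·hr

AUC = 78.7 µg/mL·hr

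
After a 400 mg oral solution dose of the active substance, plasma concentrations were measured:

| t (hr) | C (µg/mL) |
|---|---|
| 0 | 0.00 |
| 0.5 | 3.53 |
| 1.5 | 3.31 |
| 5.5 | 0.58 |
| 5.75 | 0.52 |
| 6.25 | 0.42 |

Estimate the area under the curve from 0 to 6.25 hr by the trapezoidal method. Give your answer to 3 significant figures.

Trapezoidal AUC_0→6.25:
  [0→0.5]: (0.00+3.53)/2 × 0.5 = 0.8825
  [0.5→1.5]: (3.53+3.31)/2 × 1 = 3.42
  [1.5→5.5]: (3.31+0.58)/2 × 4 = 7.78
  [5.5→5.75]: (0.58+0.52)/2 × 0.25 = 0.1375
  [5.75→6.25]: (0.52+0.42)/2 × 0.5 = 0.235
  Sum = 12.455 µg/mL·hr

AUC = 12.5 µg/mL·hr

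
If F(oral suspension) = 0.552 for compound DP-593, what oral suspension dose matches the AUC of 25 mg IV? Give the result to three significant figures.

D_oral = 45.3 mg

For equal systemic exposure: F × D_ev = D_iv
D_ev = D_iv / F = 25 / 0.552 = 45.2899 mg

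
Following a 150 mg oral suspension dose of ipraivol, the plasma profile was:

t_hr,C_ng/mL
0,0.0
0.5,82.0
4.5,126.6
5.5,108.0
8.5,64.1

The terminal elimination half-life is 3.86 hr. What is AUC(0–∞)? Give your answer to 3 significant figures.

Trapezoidal AUC_0→8.5:
  [0→0.5]: (0.0+82.0)/2 × 0.5 = 20.5
  [0.5→4.5]: (82.0+126.6)/2 × 4 = 417.2
  [4.5→5.5]: (126.6+108.0)/2 × 1 = 117.3
  [5.5→8.5]: (108.0+64.1)/2 × 3 = 258.15
  Sum = 813.15 ng/mL·hr
k_e = ln2 / t½ = 0.693147 / 3.86 = 0.1796 hr^-1
Extrapolated tail: C_last / k_e = 64.1 / 0.1796 = 356.904
AUC_0→∞ = 813.15 + 356.904 = 1170.054 ng/mL·hr

AUC = 1170 ng/mL·hr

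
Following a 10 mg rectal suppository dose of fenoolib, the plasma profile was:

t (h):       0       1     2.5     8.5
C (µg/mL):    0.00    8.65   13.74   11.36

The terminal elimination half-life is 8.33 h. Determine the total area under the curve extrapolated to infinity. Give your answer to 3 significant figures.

AUC = 233 µg/mL·h

Trapezoidal AUC_0→8.5:
  [0→1]: (0.00+8.65)/2 × 1 = 4.325
  [1→2.5]: (8.65+13.74)/2 × 1.5 = 16.7925
  [2.5→8.5]: (13.74+11.36)/2 × 6 = 75.3
  Sum = 96.4175 µg/mL·h
k_e = ln2 / t½ = 0.693147 / 8.33 = 0.0832 h^-1
Extrapolated tail: C_last / k_e = 11.36 / 0.0832 = 136.538
AUC_0→∞ = 96.4175 + 136.538 = 232.9555 µg/mL·h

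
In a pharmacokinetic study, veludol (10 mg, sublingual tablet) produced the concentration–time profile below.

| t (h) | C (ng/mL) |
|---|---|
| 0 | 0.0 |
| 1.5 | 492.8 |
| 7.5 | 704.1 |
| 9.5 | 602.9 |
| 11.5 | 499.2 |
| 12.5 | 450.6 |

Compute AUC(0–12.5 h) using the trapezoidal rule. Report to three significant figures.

Trapezoidal AUC_0→12.5:
  [0→1.5]: (0.0+492.8)/2 × 1.5 = 369.6
  [1.5→7.5]: (492.8+704.1)/2 × 6 = 3590.7
  [7.5→9.5]: (704.1+602.9)/2 × 2 = 1307.0
  [9.5→11.5]: (602.9+499.2)/2 × 2 = 1102.1
  [11.5→12.5]: (499.2+450.6)/2 × 1 = 474.9
  Sum = 6844.3 ng/mL·h

AUC = 6840 ng/mL·h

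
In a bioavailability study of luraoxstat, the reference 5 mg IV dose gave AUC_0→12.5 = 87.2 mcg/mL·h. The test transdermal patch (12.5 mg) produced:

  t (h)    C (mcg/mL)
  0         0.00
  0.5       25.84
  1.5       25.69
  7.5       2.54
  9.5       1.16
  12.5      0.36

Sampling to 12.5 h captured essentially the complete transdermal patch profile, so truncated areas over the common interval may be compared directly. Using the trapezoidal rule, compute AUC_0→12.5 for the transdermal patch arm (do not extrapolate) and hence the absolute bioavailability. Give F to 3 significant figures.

F = 0.564

Trapezoidal AUC_0→12.5 (transdermal patch):
  [0→0.5]: (0.00+25.84)/2 × 0.5 = 6.46
  [0.5→1.5]: (25.84+25.69)/2 × 1 = 25.765
  [1.5→7.5]: (25.69+2.54)/2 × 6 = 84.69
  [7.5→9.5]: (2.54+1.16)/2 × 2 = 3.7
  [9.5→12.5]: (1.16+0.36)/2 × 3 = 2.28
  Sum = 122.895 mcg/mL·h
F = (AUC_ev/D_ev)/(AUC_iv/D_iv) = (122.895/12.5)/(87.2/5) = 9.8316/17.44 = 0.5637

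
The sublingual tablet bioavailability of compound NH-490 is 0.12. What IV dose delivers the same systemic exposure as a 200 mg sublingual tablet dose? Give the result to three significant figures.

D_iv = 24.0 mg

Systemic exposure from an extravascular dose = F × D_ev, so the equivalent IV dose is F × D_ev.
D_iv = F × D_ev = 0.12 × 200 = 24 mg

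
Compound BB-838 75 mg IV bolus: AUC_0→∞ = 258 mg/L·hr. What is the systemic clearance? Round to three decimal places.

CL = 0.291 L/hr

CL = Dose_iv / AUC_0→∞
   = 75 / 258 = 0.290698 L/hr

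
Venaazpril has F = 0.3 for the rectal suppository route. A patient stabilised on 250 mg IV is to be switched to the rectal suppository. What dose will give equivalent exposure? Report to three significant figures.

D_rectal = 833 mg

For equal systemic exposure: F × D_ev = D_iv
D_ev = D_iv / F = 250 / 0.3 = 833.333 mg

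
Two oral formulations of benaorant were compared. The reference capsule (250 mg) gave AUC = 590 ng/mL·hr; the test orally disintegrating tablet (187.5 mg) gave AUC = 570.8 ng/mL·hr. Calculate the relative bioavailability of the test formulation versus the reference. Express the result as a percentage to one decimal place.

F_rel = 129.0%

F_rel = (AUC_test/D_test) / (AUC_ref/D_ref)
      = (570.8/187.5) / (590/250)
      = 3.04427 / 2.36 = 1.2899 = 128.99%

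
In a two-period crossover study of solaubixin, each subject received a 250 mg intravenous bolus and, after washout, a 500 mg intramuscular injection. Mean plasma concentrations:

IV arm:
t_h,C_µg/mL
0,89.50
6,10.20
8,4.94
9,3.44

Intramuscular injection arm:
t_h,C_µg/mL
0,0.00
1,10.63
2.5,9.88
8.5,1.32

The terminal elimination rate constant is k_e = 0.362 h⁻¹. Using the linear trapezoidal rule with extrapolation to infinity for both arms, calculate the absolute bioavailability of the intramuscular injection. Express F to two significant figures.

F = 0.088

Trapezoidal AUC_0→9 (IV):
  [0→6]: (89.50+10.20)/2 × 6 = 299.1
  [6→8]: (10.20+4.94)/2 × 2 = 15.14
  [8→9]: (4.94+3.44)/2 × 1 = 4.19
  Sum = 318.43 µg/mL·h
IV tail: 3.44/0.362 = 9.503; AUC_iv,0→∞ = 318.43 + 9.503 = 327.933 µg/mL·h
Trapezoidal AUC_0→8.5 (intramuscular injection):
  [0→1]: (0.00+10.63)/2 × 1 = 5.315
  [1→2.5]: (10.63+9.88)/2 × 1.5 = 15.3825
  [2.5→8.5]: (9.88+1.32)/2 × 6 = 33.6
  Sum = 54.2975 µg/mL·h
intramuscular injection tail: 1.32/0.362 = 3.646; AUC_ev,0→∞ = 54.2975 + 3.646 = 57.9435 µg/mL·h
F = (AUC_ev/D_ev)/(AUC_iv/D_iv) = (57.9435/500)/(327.933/250) = 0.115887/1.311732 = 0.0883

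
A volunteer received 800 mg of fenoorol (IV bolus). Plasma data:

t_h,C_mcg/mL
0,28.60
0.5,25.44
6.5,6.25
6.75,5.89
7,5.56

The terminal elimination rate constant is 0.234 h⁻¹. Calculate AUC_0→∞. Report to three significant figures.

Trapezoidal AUC_0→7:
  [0→0.5]: (28.60+25.44)/2 × 0.5 = 13.51
  [0.5→6.5]: (25.44+6.25)/2 × 6 = 95.07
  [6.5→6.75]: (6.25+5.89)/2 × 0.25 = 1.5175
  [6.75→7]: (5.89+5.56)/2 × 0.25 = 1.43125
  Sum = 111.52875 mcg/mL·h
Extrapolated tail: C_last / k_e = 5.56 / 0.234 = 23.761
AUC_0→∞ = 111.52875 + 23.761 = 135.28975 mcg/mL·h

AUC = 135 mcg/mL·h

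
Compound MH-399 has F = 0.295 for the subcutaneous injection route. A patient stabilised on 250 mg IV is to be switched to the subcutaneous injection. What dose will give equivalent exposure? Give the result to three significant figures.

For equal systemic exposure: F × D_ev = D_iv
D_ev = D_iv / F = 250 / 0.295 = 847.458 mg

D_subcutaneous = 847 mg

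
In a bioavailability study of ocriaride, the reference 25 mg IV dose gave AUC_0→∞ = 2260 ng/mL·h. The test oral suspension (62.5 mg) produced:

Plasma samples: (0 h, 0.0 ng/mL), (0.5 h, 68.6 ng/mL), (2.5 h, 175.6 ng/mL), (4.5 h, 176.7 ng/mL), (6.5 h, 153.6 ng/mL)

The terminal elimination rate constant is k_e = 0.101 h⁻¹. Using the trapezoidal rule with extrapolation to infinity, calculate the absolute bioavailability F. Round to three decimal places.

F = 0.436

Trapezoidal AUC_0→6.5 (oral suspension):
  [0→0.5]: (0.0+68.6)/2 × 0.5 = 17.15
  [0.5→2.5]: (68.6+175.6)/2 × 2 = 244.2
  [2.5→4.5]: (175.6+176.7)/2 × 2 = 352.3
  [4.5→6.5]: (176.7+153.6)/2 × 2 = 330.3
  Sum = 943.95 ng/mL·h
Tail: C_last/k_e = 153.6/0.101 = 1520.792
AUC_0→∞ (oral suspension) = 943.95 + 1520.792 = 2464.742 ng/mL·h
F = (AUC_ev/D_ev)/(AUC_iv/D_iv) = (2464.742/62.5)/(2260/25) = 39.435872/90.4 = 0.4362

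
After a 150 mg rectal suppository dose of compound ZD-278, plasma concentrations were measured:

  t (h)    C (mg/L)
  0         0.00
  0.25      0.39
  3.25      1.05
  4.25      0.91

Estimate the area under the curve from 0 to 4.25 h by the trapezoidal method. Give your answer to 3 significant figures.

Trapezoidal AUC_0→4.25:
  [0→0.25]: (0.00+0.39)/2 × 0.25 = 0.04875
  [0.25→3.25]: (0.39+1.05)/2 × 3 = 2.16
  [3.25→4.25]: (1.05+0.91)/2 × 1 = 0.98
  Sum = 3.18875 mg/L·h

AUC = 3.19 mg/L·h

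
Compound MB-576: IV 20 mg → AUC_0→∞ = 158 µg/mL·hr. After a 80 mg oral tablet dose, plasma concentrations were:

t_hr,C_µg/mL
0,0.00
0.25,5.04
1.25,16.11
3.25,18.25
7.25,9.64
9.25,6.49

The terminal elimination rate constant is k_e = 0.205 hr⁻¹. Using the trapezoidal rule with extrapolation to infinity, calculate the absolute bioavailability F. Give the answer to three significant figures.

F = 0.236

Trapezoidal AUC_0→9.25 (oral tablet):
  [0→0.25]: (0.00+5.04)/2 × 0.25 = 0.63
  [0.25→1.25]: (5.04+16.11)/2 × 1 = 10.575
  [1.25→3.25]: (16.11+18.25)/2 × 2 = 34.36
  [3.25→7.25]: (18.25+9.64)/2 × 4 = 55.78
  [7.25→9.25]: (9.64+6.49)/2 × 2 = 16.13
  Sum = 117.475 µg/mL·hr
Tail: C_last/k_e = 6.49/0.205 = 31.659
AUC_0→∞ (oral tablet) = 117.475 + 31.659 = 149.134 µg/mL·hr
F = (AUC_ev/D_ev)/(AUC_iv/D_iv) = (149.134/80)/(158/20) = 1.864175/7.9 = 0.2360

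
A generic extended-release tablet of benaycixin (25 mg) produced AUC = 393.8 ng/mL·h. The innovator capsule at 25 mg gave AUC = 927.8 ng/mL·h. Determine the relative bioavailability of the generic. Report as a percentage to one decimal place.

F_rel = (AUC_test/D_test) / (AUC_ref/D_ref)
      = (393.8/25) / (927.8/25)
      = 15.752 / 37.112 = 0.4244 = 42.44%

F_rel = 42.4%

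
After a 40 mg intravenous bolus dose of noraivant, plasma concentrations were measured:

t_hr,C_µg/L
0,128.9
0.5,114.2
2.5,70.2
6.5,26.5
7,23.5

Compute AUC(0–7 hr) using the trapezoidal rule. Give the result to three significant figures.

Trapezoidal AUC_0→7:
  [0→0.5]: (128.9+114.2)/2 × 0.5 = 60.775
  [0.5→2.5]: (114.2+70.2)/2 × 2 = 184.4
  [2.5→6.5]: (70.2+26.5)/2 × 4 = 193.4
  [6.5→7]: (26.5+23.5)/2 × 0.5 = 12.5
  Sum = 451.075 µg/L·hr

AUC = 451 µg/L·hr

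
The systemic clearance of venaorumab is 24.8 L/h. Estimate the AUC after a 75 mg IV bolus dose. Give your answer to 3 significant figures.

AUC_0→∞ = Dose_iv / CL
        = 75 / 24.8 = 3.02419 mg/L·h

AUC = 3.02 mg/L·h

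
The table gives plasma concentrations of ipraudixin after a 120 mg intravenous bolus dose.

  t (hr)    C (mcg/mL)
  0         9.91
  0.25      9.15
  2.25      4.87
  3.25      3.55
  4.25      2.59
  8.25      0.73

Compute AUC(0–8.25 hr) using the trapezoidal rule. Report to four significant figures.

Trapezoidal AUC_0→8.25:
  [0→0.25]: (9.91+9.15)/2 × 0.25 = 2.3825
  [0.25→2.25]: (9.15+4.87)/2 × 2 = 14.02
  [2.25→3.25]: (4.87+3.55)/2 × 1 = 4.21
  [3.25→4.25]: (3.55+2.59)/2 × 1 = 3.07
  [4.25→8.25]: (2.59+0.73)/2 × 4 = 6.64
  Sum = 30.3225 mcg/mL·hr

AUC = 30.32 mcg/mL·hr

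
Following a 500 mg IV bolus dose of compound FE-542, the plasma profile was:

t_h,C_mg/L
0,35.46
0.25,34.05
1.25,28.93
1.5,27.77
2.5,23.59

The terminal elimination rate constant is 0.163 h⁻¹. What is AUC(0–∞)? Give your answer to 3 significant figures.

Trapezoidal AUC_0→2.5:
  [0→0.25]: (35.46+34.05)/2 × 0.25 = 8.68875
  [0.25→1.25]: (34.05+28.93)/2 × 1 = 31.49
  [1.25→1.5]: (28.93+27.77)/2 × 0.25 = 7.0875
  [1.5→2.5]: (27.77+23.59)/2 × 1 = 25.68
  Sum = 72.94625 mg/L·h
Extrapolated tail: C_last / k_e = 23.59 / 0.163 = 144.724
AUC_0→∞ = 72.94625 + 144.724 = 217.67025 mg/L·h

AUC = 218 mg/L·h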